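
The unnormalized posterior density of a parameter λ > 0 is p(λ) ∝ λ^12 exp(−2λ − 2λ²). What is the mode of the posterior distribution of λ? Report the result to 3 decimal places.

ℓ'(λ) = 12/λ − 2 − 4λ. Setting this to zero and multiplying by λ: 4λ² + 2λ − 12 = 0.
λ = (−2 + √(2² + 4·4·12)) / (2·4) = (−2 + √196) / 8 = (−2 + 14)/8 = 3/2.
ℓ''(λ) = −12/λ² − 4 < 0, confirming a maximum.

λ̂_MAP = 1.500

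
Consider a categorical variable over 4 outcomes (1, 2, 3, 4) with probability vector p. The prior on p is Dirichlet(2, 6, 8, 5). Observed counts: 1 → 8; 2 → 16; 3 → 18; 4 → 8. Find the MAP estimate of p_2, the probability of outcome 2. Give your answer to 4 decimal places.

The posterior is Dirichlet(αᵢ + nᵢ) = Dirichlet(10, 22, 26, 13).
For a Dirichlet(a₁,…,a_K) with all aᵢ > 1, the mode has j-th component (aⱼ − 1)/(Σaᵢ − K).
Here Σaᵢ = 71 and K = 4, so p_2 = (22 − 1)/(71 − 4) = 21/67 ≈ 0.3134.

MAP estimate: 0.3134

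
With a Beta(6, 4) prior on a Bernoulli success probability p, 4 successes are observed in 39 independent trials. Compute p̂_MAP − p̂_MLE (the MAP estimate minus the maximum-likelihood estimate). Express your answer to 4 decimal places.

MAP − MLE = 0.0889

Posterior is Beta(10, 39); MAP = (10−1)/(49−2) = 9/47 ≈ 0.19149.
MLE ignores the prior: p̂_MLE = k/n = 4/39 ≈ 0.10256.
Difference = 9/47 − 4/39 = 163/1833 ≈ 0.0889.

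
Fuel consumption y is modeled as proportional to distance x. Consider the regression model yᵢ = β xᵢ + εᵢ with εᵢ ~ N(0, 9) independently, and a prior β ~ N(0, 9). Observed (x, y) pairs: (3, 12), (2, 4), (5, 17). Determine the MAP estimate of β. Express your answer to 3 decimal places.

β̂_MAP = 3.308

log p(β | y) = −Σ(yᵢ − βxᵢ)²/(2·9) − β²/(2·9) + const.
Setting the derivative to zero: Σxᵢ(yᵢ − βxᵢ)/9 − β/9 = 0, so β = Σxᵢyᵢ / (Σxᵢ² + σ²/τ²).
Σxᵢyᵢ = 3·12 + 2·4 + 5·17 = 129; Σxᵢ² = 38; σ²/τ² = 1.
β̂_MAP = 129 / (38 + 1) = 129/39 ≈ 3.308.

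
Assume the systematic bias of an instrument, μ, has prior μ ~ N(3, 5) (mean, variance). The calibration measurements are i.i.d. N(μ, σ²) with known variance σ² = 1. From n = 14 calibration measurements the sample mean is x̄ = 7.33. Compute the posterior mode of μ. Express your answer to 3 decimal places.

μ̂_MAP = 7.269

n = 14, x̄ = 7.33.
For a Normal prior and Normal likelihood with known variance, the posterior is Normal; its mode equals its mean, the precision-weighted average.
Prior precision 1/σ₀² = 1/5 = 0.2; data precision n/σ² = 14/1 = 14.
μ̂ = (0.2·3 + 14·7.33) / (0.2 + 14) = 103.22/14.2 = 5161/710 ≈ 7.269.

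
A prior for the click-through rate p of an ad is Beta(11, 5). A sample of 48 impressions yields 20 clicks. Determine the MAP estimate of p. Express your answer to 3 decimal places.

Prior: Beta(11, 5).
Data: 20 successes in 48 trials. The binomial likelihood contributes p^20(1−p)^28, so the posterior is Beta(11+20, 5+28) = Beta(31, 33).
For Beta(a, b) with a, b > 1 the mode is (a−1)/(a+b−2) = 30/62 ≈ 0.484.

p̂_MAP = 0.484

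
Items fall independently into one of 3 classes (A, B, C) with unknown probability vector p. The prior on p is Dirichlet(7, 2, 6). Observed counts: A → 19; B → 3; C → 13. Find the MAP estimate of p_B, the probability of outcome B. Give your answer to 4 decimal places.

The posterior is Dirichlet(αᵢ + nᵢ) = Dirichlet(26, 5, 19).
For a Dirichlet(a₁,…,a_K) with all aᵢ > 1, the mode has j-th component (aⱼ − 1)/(Σaᵢ − K).
Here Σaᵢ = 50 and K = 3, so p_B = (5 − 1)/(50 − 3) = 4/47 ≈ 0.0851.

MAP estimate of p_B = 0.0851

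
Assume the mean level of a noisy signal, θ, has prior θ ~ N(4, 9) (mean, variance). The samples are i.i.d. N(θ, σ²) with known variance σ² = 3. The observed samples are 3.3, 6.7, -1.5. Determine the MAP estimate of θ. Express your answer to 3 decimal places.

θ̂_MAP = 2.950

n = 3; x̄ = (3.3 + 6.7 + (-1.5))/3 = 8.5/3 = 17/6 ≈ 2.8333.
For a Normal prior and Normal likelihood with known variance, the posterior is Normal; its mode equals its mean, the precision-weighted average.
Prior precision 1/σ₀² = 1/9; data precision n/σ² = 3/3 = 1.
θ̂ = ((1/9)·4 + 1·(17/6)) / (1/9 + 1) = (59/18)/(10/9) = 2.950.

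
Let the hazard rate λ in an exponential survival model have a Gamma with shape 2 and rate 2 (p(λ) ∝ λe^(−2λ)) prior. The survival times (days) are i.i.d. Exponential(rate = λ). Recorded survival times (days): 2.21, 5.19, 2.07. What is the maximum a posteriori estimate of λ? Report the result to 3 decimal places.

λ̂_MAP = 0.349

The Exponential(rate=λ) likelihood is ∝ λ^n e^(−λΣtᵢ). Here n = 3 and Σtᵢ = 2.21 + 5.19 + 2.07 = 9.47.
Posterior ∝ λe^(−2λ) · λ^3e^(−9.47λ) = λ^4e^(−11.47λ), i.e. Gamma(5, 11.47).
Mode = (a−1)/b = 4/11.47 ≈ 0.349.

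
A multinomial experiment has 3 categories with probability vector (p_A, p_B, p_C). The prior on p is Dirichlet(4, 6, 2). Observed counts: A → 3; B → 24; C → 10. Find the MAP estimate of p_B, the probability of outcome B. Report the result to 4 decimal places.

MAP estimate of p_B = 0.6304

The posterior is Dirichlet(αᵢ + nᵢ) = Dirichlet(7, 30, 12).
For a Dirichlet(a₁,…,a_K) with all aᵢ > 1, the mode has j-th component (aⱼ − 1)/(Σaᵢ − K).
Here Σaᵢ = 49 and K = 3, so p_B = (30 − 1)/(49 − 3) = 29/46 ≈ 0.6304.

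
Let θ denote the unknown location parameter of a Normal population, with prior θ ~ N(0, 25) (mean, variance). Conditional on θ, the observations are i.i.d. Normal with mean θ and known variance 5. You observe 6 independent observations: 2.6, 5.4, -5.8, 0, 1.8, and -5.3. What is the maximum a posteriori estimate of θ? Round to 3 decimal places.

θ̂_MAP = -0.210

n = 6; x̄ = (2.6 + 5.4 + (-5.8) + 0 + 1.8 + (-5.3))/6 = -1.3/6 = -13/60 ≈ -0.2167.
For a Normal prior and Normal likelihood with known variance, the posterior is Normal; its mode equals its mean, the precision-weighted average.
Prior precision 1/σ₀² = 1/25 = 0.04; data precision n/σ² = 6/5 = 1.2.
θ̂ = (0.04·0 + 1.2·(-13/60)) / (0.04 + 1.2) = (-0.26)/1.24 = -13/62 ≈ -0.210.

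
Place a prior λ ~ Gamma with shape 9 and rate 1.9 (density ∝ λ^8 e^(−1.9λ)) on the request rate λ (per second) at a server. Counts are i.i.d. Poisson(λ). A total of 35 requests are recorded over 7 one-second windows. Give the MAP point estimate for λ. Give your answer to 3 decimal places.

Σxᵢ = 35, n = 7.
Posterior ∝ λ^8e^(−1.9λ) · λ^35e^(−7λ) = λ^43e^(−8.9λ), i.e. Gamma(shape=44, rate=8.9).
The mode of a Gamma(a, b) with a ≥ 1 (shape–rate) is (a−1)/b = 43/8.9 ≈ 4.831.

λ̂_MAP = 4.831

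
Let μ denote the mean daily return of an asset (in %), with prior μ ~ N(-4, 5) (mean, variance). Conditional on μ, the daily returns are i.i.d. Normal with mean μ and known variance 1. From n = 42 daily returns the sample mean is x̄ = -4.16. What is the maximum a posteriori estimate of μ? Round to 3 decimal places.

μ̂_MAP = -4.159

n = 42, x̄ = -4.16.
For a Normal prior and Normal likelihood with known variance, the posterior is Normal; its mode equals its mean, the precision-weighted average.
Prior precision 1/σ₀² = 1/5 = 0.2; data precision n/σ² = 42/1 = 42.
μ̂ = (0.2·(-4) + 42·(-4.16)) / (0.2 + 42) = (-175.52)/42.2 = -4388/1055 ≈ -4.159.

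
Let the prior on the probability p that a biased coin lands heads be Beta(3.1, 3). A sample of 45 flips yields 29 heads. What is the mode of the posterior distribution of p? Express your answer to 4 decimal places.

p̂_MAP = 0.6334

Prior: Beta(3.1, 3).
Data: 29 successes in 45 trials. The binomial likelihood contributes p^29(1−p)^16, so the posterior is Beta(3.1+29, 3+16) = Beta(32.1, 19).
For Beta(a, b) with a, b > 1 the mode is (a−1)/(a+b−2) = 31.1/49.1 ≈ 0.6334.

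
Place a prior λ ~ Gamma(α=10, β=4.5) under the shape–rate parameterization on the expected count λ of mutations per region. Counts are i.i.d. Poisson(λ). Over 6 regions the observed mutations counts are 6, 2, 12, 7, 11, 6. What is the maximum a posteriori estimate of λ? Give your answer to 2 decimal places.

λ̂_MAP = 5.05

Σxᵢ = 6+2+12+7+11+6 = 44, with n = 6.
Posterior ∝ λ^9e^(−4.5λ) · λ^44e^(−6λ) = λ^53e^(−10.5λ), i.e. Gamma(shape=54, rate=10.5).
The mode of a Gamma(a, b) with a ≥ 1 (shape–rate) is (a−1)/b = 53/10.5 ≈ 5.05.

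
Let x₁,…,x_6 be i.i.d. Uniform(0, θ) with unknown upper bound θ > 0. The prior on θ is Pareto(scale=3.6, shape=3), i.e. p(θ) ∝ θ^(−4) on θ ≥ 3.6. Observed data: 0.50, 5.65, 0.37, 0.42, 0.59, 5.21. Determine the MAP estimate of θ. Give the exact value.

θ̂_MAP = 5.65

The Uniform(0, θ) likelihood is θ^(−n) for θ ≥ max(xᵢ), zero otherwise. Here max(xᵢ) = 5.65.
Posterior ∝ θ^(−4) · θ^(−6) = θ^(−10) on θ ≥ max(3.6, 5.65) = 5.65.
This density is strictly decreasing in θ, so the posterior mode lies at the lower boundary of the support.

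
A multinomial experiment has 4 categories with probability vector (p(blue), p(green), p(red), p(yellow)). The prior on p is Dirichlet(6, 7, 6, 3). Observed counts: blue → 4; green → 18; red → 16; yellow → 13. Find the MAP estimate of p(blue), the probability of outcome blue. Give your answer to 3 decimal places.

The posterior is Dirichlet(αᵢ + nᵢ) = Dirichlet(10, 25, 22, 16).
For a Dirichlet(a₁,…,a_K) with all aᵢ > 1, the mode has j-th component (aⱼ − 1)/(Σaᵢ − K).
Here Σaᵢ = 73 and K = 4, so p(blue) = (10 − 1)/(73 − 4) = 9/69 ≈ 0.130.

MAP estimate of p(blue) = 0.130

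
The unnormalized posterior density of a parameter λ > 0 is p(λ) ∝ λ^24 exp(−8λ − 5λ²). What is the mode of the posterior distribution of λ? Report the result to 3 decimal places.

λ̂_MAP = 1.200

ℓ'(λ) = 24/λ − 8 − 10λ. Setting this to zero and multiplying by λ: 10λ² + 8λ − 24 = 0.
λ = (−8 + √(8² + 4·10·24)) / (2·10) = (−8 + √1024) / 20 = (−8 + 32)/20 = 6/5.
ℓ''(λ) = −24/λ² − 10 < 0, confirming a maximum.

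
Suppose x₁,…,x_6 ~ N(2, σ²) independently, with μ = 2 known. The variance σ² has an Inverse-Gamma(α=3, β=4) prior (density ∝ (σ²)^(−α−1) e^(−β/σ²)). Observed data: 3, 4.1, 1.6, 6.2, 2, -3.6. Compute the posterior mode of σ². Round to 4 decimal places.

σ̂²_MAP = 4.4693

Sum of squared deviations about the known mean: SS = (3−2)² + (4.1−2)² + (1.6−2)² + (6.2−2)² + (2−2)² + (-3.6−2)² = 54.57.
The Normal likelihood contributes (σ²)^(−n/2) exp(−SS/(2σ²)), so the posterior is Inverse-Gamma(α + n/2, β + SS/2) = Inverse-Gamma(6, 31.285).
The mode of Inverse-Gamma(a, b) is b/(a+1) = 31.285/7 ≈ 4.4693.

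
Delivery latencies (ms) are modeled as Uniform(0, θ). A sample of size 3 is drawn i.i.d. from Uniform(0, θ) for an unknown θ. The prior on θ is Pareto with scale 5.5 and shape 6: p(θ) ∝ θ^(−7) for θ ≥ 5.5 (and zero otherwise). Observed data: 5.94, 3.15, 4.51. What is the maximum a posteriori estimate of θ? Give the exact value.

The Uniform(0, θ) likelihood is θ^(−n) for θ ≥ max(xᵢ), zero otherwise. Here max(xᵢ) = 5.94.
Posterior ∝ θ^(−7) · θ^(−3) = θ^(−10) on θ ≥ max(5.5, 5.94) = 5.94.
This density is strictly decreasing in θ, so the posterior mode lies at the lower boundary of the support.

θ̂_MAP = 5.94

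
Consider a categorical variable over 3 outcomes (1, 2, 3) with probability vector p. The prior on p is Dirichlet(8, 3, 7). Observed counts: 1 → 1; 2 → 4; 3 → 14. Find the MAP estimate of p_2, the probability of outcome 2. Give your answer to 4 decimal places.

The posterior is Dirichlet(αᵢ + nᵢ) = Dirichlet(9, 7, 21).
For a Dirichlet(a₁,…,a_K) with all aᵢ > 1, the mode has j-th component (aⱼ − 1)/(Σaᵢ − K).
Here Σaᵢ = 37 and K = 3, so p_2 = (7 − 1)/(37 − 3) = 6/34 ≈ 0.1765.

MAP estimate: 0.1765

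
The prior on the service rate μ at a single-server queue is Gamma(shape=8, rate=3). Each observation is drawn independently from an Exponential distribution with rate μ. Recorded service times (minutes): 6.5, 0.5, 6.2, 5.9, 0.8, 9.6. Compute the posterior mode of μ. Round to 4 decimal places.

μ̂_MAP = 0.4000

The Exponential(rate=μ) likelihood is ∝ μ^n e^(−μΣtᵢ). Here n = 6 and Σtᵢ = 6.5 + 0.5 + 6.2 + 5.9 + 0.8 + 9.6 = 29.5.
Posterior ∝ μ^7e^(−3μ) · μ^6e^(−29.5μ) = μ^13e^(−32.5μ), i.e. Gamma(14, 32.5).
Mode = (a−1)/b = 13/32.5 ≈ 0.4000.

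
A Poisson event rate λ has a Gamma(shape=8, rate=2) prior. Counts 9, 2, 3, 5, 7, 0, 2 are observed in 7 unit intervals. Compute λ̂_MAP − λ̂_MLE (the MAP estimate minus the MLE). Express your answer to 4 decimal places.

Σxᵢ = 28. Posterior is Gamma(36, 9); MAP = (36−1)/9 = 35/9 ≈ 3.88889.
MLE = x̄ = 28/7 ≈ 4.00000.
Difference = 35/9 − 28/7 = -1/9 ≈ -0.1111.

MAP − MLE = -0.1111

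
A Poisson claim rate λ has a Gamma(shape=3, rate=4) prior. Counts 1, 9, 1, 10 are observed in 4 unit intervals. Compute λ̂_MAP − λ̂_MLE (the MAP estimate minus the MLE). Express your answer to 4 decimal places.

MAP − MLE = -2.3750

Σxᵢ = 21. Posterior is Gamma(24, 8); MAP = (24−1)/8 = 23/8 ≈ 2.87500.
MLE = x̄ = 21/4 ≈ 5.25000.
Difference = 23/8 − 21/4 = -19/8 ≈ -2.3750.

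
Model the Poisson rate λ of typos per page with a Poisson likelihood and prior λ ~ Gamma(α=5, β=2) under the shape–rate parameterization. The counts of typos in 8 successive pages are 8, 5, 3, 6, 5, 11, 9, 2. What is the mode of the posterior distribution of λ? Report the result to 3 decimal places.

λ̂_MAP = 5.300

Σxᵢ = 8+5+3+6+5+11+9+2 = 49, with n = 8.
Posterior ∝ λ^4e^(−2λ) · λ^49e^(−8λ) = λ^53e^(−10λ), i.e. Gamma(shape=54, rate=10).
The mode of a Gamma(a, b) with a ≥ 1 (shape–rate) is (a−1)/b = 53/10 ≈ 5.300.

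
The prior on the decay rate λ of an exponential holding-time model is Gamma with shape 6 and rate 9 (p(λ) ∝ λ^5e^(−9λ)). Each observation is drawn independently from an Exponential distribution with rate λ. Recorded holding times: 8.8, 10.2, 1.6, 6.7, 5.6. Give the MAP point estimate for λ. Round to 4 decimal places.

The Exponential(rate=λ) likelihood is ∝ λ^n e^(−λΣtᵢ). Here n = 5 and Σtᵢ = 8.8 + 10.2 + 1.6 + 6.7 + 5.6 = 32.9.
Posterior ∝ λ^5e^(−9λ) · λ^5e^(−32.9λ) = λ^10e^(−41.9λ), i.e. Gamma(11, 41.9).
Mode = (a−1)/b = 10/41.9 ≈ 0.2387.

λ̂_MAP = 0.2387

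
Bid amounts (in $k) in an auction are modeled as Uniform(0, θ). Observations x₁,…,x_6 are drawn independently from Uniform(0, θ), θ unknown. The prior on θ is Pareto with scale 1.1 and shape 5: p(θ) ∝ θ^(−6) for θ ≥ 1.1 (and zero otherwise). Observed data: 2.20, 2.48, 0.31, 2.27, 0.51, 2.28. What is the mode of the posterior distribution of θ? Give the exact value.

The Uniform(0, θ) likelihood is θ^(−n) for θ ≥ max(xᵢ), zero otherwise. Here max(xᵢ) = 2.48.
Posterior ∝ θ^(−6) · θ^(−6) = θ^(−12) on θ ≥ max(1.1, 2.48) = 2.48.
This density is strictly decreasing in θ, so the posterior mode lies at the lower boundary of the support.

θ̂_MAP = 2.48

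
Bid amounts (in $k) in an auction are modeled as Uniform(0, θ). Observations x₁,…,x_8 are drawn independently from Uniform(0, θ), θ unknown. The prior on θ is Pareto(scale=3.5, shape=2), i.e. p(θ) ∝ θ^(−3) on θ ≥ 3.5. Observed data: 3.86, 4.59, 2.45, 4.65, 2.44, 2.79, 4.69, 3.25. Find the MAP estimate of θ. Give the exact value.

θ̂_MAP = 4.69

The Uniform(0, θ) likelihood is θ^(−n) for θ ≥ max(xᵢ), zero otherwise. Here max(xᵢ) = 4.69.
Posterior ∝ θ^(−3) · θ^(−8) = θ^(−11) on θ ≥ max(3.5, 4.69) = 4.69.
This density is strictly decreasing in θ, so the posterior mode lies at the lower boundary of the support.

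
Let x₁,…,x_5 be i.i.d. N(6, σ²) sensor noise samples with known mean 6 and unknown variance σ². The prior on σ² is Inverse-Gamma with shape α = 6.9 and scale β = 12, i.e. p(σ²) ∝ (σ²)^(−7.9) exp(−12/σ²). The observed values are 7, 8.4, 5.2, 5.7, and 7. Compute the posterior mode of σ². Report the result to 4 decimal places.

σ̂²_MAP = 1.5620

Sum of squared deviations about the known mean: SS = (7−6)² + (8.4−6)² + (5.2−6)² + (5.7−6)² + (7−6)² = 8.49.
The Normal likelihood contributes (σ²)^(−n/2) exp(−SS/(2σ²)), so the posterior is Inverse-Gamma(α + n/2, β + SS/2) = Inverse-Gamma(9.4, 16.245).
The mode of Inverse-Gamma(a, b) is b/(a+1) = 16.245/10.4 ≈ 1.5620.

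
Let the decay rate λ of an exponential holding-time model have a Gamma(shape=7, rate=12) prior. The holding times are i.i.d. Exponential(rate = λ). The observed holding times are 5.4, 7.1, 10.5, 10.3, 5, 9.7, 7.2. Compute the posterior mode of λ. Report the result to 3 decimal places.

The Exponential(rate=λ) likelihood is ∝ λ^n e^(−λΣtᵢ). Here n = 7 and Σtᵢ = 5.4 + 7.1 + 10.5 + 10.3 + 5 + 9.7 + 7.2 = 55.2.
Posterior ∝ λ^6e^(−12λ) · λ^7e^(−55.2λ) = λ^13e^(−67.2λ), i.e. Gamma(14, 67.2).
Mode = (a−1)/b = 13/67.2 ≈ 0.193.

λ̂_MAP = 0.193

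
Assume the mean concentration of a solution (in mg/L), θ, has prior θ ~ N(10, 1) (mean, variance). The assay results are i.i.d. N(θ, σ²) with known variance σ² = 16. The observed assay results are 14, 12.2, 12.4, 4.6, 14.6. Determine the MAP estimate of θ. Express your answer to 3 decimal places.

n = 5; x̄ = (14 + 12.2 + 12.4 + 4.6 + 14.6)/5 = 57.8/5 = 11.56.
For a Normal prior and Normal likelihood with known variance, the posterior is Normal; its mode equals its mean, the precision-weighted average.
Prior precision 1/σ₀² = 1/1 = 1; data precision n/σ² = 5/16 = 0.3125.
θ̂ = (1·10 + 0.3125·11.56) / (1 + 0.3125) = 13.6125/1.3125 = 363/35 ≈ 10.371.

θ̂_MAP = 10.371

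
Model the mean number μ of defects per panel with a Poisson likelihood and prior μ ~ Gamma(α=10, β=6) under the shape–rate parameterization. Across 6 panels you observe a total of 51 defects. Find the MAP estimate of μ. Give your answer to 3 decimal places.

μ̂_MAP = 5.000

Σxᵢ = 51, n = 6.
Posterior ∝ μ^9e^(−6μ) · μ^51e^(−6μ) = μ^60e^(−12μ), i.e. Gamma(shape=61, rate=12).
The mode of a Gamma(a, b) with a ≥ 1 (shape–rate) is (a−1)/b = 60/12 ≈ 5.000.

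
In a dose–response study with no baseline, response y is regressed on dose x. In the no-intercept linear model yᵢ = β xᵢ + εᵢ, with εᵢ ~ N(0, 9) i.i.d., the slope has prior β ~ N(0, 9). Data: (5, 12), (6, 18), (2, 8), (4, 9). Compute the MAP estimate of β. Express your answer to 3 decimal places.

log p(β | y) = −Σ(yᵢ − βxᵢ)²/(2·9) − β²/(2·9) + const.
Setting the derivative to zero: Σxᵢ(yᵢ − βxᵢ)/9 − β/9 = 0, so β = Σxᵢyᵢ / (Σxᵢ² + σ²/τ²).
Σxᵢyᵢ = 5·12 + 6·18 + 2·8 + 4·9 = 220; Σxᵢ² = 81; σ²/τ² = 1.
β̂_MAP = 220 / (81 + 1) = 220/82 ≈ 2.683.

β̂_MAP = 2.683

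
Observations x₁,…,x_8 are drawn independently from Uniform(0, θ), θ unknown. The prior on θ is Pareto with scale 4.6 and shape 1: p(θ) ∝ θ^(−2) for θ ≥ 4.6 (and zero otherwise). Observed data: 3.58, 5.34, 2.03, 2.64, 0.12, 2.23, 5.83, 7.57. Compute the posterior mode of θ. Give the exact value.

The Uniform(0, θ) likelihood is θ^(−n) for θ ≥ max(xᵢ), zero otherwise. Here max(xᵢ) = 7.57.
Posterior ∝ θ^(−2) · θ^(−8) = θ^(−10) on θ ≥ max(4.6, 7.57) = 7.57.
This density is strictly decreasing in θ, so the posterior mode lies at the lower boundary of the support.

θ̂_MAP = 7.57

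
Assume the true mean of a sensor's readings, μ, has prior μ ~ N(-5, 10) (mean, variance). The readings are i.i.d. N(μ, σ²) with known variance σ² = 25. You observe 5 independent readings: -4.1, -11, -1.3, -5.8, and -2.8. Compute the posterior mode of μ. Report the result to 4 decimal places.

n = 5; x̄ = ((-4.1) + (-11) + (-1.3) + (-5.8) + (-2.8))/5 = -25/5 = -5.
For a Normal prior and Normal likelihood with known variance, the posterior is Normal; its mode equals its mean, the precision-weighted average.
Prior precision 1/σ₀² = 1/10 = 0.1; data precision n/σ² = 5/25 = 0.2.
μ̂ = (0.1·(-5) + 0.2·(-5)) / (0.1 + 0.2) = (-1.5)/0.3 = -5.0000.

μ̂_MAP = -5.0000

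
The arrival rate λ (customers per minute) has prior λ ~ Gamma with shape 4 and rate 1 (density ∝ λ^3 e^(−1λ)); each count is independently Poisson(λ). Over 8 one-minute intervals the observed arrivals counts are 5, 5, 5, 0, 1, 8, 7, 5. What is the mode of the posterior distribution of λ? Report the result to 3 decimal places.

λ̂_MAP = 4.333

Σxᵢ = 5+5+5+0+1+8+7+5 = 36, with n = 8.
Posterior ∝ λ^3e^(−1λ) · λ^36e^(−8λ) = λ^39e^(−9λ), i.e. Gamma(shape=40, rate=9).
The mode of a Gamma(a, b) with a ≥ 1 (shape–rate) is (a−1)/b = 39/9 ≈ 4.333.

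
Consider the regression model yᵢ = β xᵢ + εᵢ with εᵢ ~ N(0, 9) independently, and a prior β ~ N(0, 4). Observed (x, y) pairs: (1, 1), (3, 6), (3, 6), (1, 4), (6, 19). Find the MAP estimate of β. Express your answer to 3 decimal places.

log p(β | y) = −Σ(yᵢ − βxᵢ)²/(2·9) − β²/(2·4) + const.
Setting the derivative to zero: Σxᵢ(yᵢ − βxᵢ)/9 − β/4 = 0, so β = Σxᵢyᵢ / (Σxᵢ² + σ²/τ²).
Σxᵢyᵢ = 1·1 + 3·6 + 3·6 + 1·4 + 6·19 = 155; Σxᵢ² = 56; σ²/τ² = 2.25.
β̂_MAP = 155 / (56 + 2.25) = 155/58.25 ≈ 2.661.

β̂_MAP = 2.661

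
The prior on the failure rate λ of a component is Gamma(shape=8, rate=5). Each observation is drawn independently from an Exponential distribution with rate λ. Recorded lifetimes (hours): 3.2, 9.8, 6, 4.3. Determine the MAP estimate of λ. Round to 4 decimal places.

The Exponential(rate=λ) likelihood is ∝ λ^n e^(−λΣtᵢ). Here n = 4 and Σtᵢ = 3.2 + 9.8 + 6 + 4.3 = 23.3.
Posterior ∝ λ^7e^(−5λ) · λ^4e^(−23.3λ) = λ^11e^(−28.3λ), i.e. Gamma(12, 28.3).
Mode = (a−1)/b = 11/28.3 ≈ 0.3887.

λ̂_MAP = 0.3887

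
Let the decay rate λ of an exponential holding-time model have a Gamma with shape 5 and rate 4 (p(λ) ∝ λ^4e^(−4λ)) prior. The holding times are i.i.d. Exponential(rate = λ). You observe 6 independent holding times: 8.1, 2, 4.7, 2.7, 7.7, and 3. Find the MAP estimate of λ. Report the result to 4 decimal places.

λ̂_MAP = 0.3106

The Exponential(rate=λ) likelihood is ∝ λ^n e^(−λΣtᵢ). Here n = 6 and Σtᵢ = 8.1 + 2 + 4.7 + 2.7 + 7.7 + 3 = 28.2.
Posterior ∝ λ^4e^(−4λ) · λ^6e^(−28.2λ) = λ^10e^(−32.2λ), i.e. Gamma(11, 32.2).
Mode = (a−1)/b = 10/32.2 ≈ 0.3106.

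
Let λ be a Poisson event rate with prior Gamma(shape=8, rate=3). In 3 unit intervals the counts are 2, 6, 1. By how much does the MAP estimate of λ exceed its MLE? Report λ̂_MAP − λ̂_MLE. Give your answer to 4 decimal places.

MAP − MLE = -0.3333

Σxᵢ = 9. Posterior is Gamma(17, 6); MAP = (17−1)/6 = 16/6 ≈ 2.66667.
MLE = x̄ = 9/3 ≈ 3.00000.
Difference = 16/6 − 9/3 = -1/3 ≈ -0.3333.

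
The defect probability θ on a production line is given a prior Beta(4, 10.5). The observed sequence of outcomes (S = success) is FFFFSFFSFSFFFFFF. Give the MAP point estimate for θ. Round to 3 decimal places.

Prior: Beta(4, 10.5).
Data: 3 successes in 16 trials (from the sequence). The binomial likelihood contributes θ^3(1−θ)^13, so the posterior is Beta(4+3, 10.5+13) = Beta(7, 23.5).
For Beta(a, b) with a, b > 1 the mode is (a−1)/(a+b−2) = 6/28.5 ≈ 0.211.

θ̂_MAP = 0.211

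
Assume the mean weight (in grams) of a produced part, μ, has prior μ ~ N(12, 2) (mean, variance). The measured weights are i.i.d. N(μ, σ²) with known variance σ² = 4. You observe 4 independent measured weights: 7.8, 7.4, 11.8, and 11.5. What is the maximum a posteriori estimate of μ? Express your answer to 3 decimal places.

n = 4; x̄ = (7.8 + 7.4 + 11.8 + 11.5)/4 = 38.5/4 = 9.625.
For a Normal prior and Normal likelihood with known variance, the posterior is Normal; its mode equals its mean, the precision-weighted average.
Prior precision 1/σ₀² = 1/2 = 0.5; data precision n/σ² = 4/4 = 1.
μ̂ = (0.5·12 + 1·9.625) / (0.5 + 1) = 15.625/1.5 = 125/12 ≈ 10.417.

μ̂_MAP = 10.417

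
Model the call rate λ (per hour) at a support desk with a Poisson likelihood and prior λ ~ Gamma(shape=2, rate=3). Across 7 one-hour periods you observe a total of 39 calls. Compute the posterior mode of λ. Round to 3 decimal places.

Σxᵢ = 39, n = 7.
Posterior ∝ λe^(−3λ) · λ^39e^(−7λ) = λ^40e^(−10λ), i.e. Gamma(shape=41, rate=10).
The mode of a Gamma(a, b) with a ≥ 1 (shape–rate) is (a−1)/b = 40/10 ≈ 4.000.

λ̂_MAP = 4.000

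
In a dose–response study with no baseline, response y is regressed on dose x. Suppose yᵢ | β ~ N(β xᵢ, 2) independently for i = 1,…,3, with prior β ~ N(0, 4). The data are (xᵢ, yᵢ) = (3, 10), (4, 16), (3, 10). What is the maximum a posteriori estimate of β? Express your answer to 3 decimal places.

β̂_MAP = 3.594

log p(β | y) = −Σ(yᵢ − βxᵢ)²/(2·2) − β²/(2·4) + const.
Setting the derivative to zero: Σxᵢ(yᵢ − βxᵢ)/2 − β/4 = 0, so β = Σxᵢyᵢ / (Σxᵢ² + σ²/τ²).
Σxᵢyᵢ = 3·10 + 4·16 + 3·10 = 124; Σxᵢ² = 34; σ²/τ² = 0.5.
β̂_MAP = 124 / (34 + 0.5) = 124/34.5 ≈ 3.594.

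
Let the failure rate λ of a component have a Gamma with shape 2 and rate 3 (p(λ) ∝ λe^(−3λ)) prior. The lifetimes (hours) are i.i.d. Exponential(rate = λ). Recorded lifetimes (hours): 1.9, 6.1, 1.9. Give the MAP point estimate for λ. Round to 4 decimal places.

λ̂_MAP = 0.3101

The Exponential(rate=λ) likelihood is ∝ λ^n e^(−λΣtᵢ). Here n = 3 and Σtᵢ = 1.9 + 6.1 + 1.9 = 9.9.
Posterior ∝ λe^(−3λ) · λ^3e^(−9.9λ) = λ^4e^(−12.9λ), i.e. Gamma(5, 12.9).
Mode = (a−1)/b = 4/12.9 ≈ 0.3101.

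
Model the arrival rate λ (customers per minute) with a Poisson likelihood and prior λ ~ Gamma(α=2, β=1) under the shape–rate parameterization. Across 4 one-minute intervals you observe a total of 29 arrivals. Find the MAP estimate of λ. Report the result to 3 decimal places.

λ̂_MAP = 6.000

Σxᵢ = 29, n = 4.
Posterior ∝ λe^(−1λ) · λ^29e^(−4λ) = λ^30e^(−5λ), i.e. Gamma(shape=31, rate=5).
The mode of a Gamma(a, b) with a ≥ 1 (shape–rate) is (a−1)/b = 30/5 ≈ 6.000.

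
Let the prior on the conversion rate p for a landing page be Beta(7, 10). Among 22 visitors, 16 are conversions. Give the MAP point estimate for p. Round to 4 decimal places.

Prior: Beta(7, 10).
Data: 16 successes in 22 trials. The binomial likelihood contributes p^16(1−p)^6, so the posterior is Beta(7+16, 10+6) = Beta(23, 16).
For Beta(a, b) with a, b > 1 the mode is (a−1)/(a+b−2) = 22/37 ≈ 0.5946.

p̂_MAP = 0.5946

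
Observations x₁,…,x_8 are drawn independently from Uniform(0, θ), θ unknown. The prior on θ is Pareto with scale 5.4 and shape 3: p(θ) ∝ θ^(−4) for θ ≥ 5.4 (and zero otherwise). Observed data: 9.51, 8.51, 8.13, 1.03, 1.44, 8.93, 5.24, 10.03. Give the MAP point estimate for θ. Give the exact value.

θ̂_MAP = 10.03

The Uniform(0, θ) likelihood is θ^(−n) for θ ≥ max(xᵢ), zero otherwise. Here max(xᵢ) = 10.03.
Posterior ∝ θ^(−4) · θ^(−8) = θ^(−12) on θ ≥ max(5.4, 10.03) = 10.03.
This density is strictly decreasing in θ, so the posterior mode lies at the lower boundary of the support.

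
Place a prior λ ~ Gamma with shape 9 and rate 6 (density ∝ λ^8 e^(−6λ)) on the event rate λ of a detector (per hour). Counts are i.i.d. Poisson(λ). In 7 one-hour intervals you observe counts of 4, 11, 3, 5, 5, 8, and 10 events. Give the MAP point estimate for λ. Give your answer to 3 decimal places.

Σxᵢ = 4+11+3+5+5+8+10 = 46, with n = 7.
Posterior ∝ λ^8e^(−6λ) · λ^46e^(−7λ) = λ^54e^(−13λ), i.e. Gamma(shape=55, rate=13).
The mode of a Gamma(a, b) with a ≥ 1 (shape–rate) is (a−1)/b = 54/13 ≈ 4.154.

λ̂_MAP = 4.154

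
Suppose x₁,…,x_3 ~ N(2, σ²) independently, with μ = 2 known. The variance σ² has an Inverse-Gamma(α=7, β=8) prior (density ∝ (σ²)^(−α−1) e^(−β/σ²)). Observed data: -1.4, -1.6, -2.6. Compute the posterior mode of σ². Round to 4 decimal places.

σ̂²_MAP = 3.2463

Sum of squared deviations about the known mean: SS = (-1.4−2)² + (-1.6−2)² + (-2.6−2)² = 45.68.
The Normal likelihood contributes (σ²)^(−n/2) exp(−SS/(2σ²)), so the posterior is Inverse-Gamma(α + n/2, β + SS/2) = Inverse-Gamma(8.5, 30.84).
The mode of Inverse-Gamma(a, b) is b/(a+1) = 30.84/9.5 ≈ 3.2463.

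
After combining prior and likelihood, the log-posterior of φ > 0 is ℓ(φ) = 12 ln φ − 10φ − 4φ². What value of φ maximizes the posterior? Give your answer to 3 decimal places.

φ̂_MAP = 0.750

ℓ'(φ) = 12/φ − 10 − 8φ. Setting this to zero and multiplying by φ: 8φ² + 10φ − 12 = 0.
φ = (−10 + √(10² + 4·8·12)) / (2·8) = (−10 + √484) / 16 = (−10 + 22)/16 = 3/4.
ℓ''(φ) = −12/φ² − 8 < 0, confirming a maximum.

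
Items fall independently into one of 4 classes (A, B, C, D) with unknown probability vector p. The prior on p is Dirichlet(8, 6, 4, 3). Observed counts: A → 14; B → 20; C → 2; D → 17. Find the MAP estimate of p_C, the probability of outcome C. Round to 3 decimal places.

The posterior is Dirichlet(αᵢ + nᵢ) = Dirichlet(22, 26, 6, 20).
For a Dirichlet(a₁,…,a_K) with all aᵢ > 1, the mode has j-th component (aⱼ − 1)/(Σaᵢ − K).
Here Σaᵢ = 74 and K = 4, so p_C = (6 − 1)/(74 − 4) = 5/70 ≈ 0.071.

MAP estimate of p_C = 0.071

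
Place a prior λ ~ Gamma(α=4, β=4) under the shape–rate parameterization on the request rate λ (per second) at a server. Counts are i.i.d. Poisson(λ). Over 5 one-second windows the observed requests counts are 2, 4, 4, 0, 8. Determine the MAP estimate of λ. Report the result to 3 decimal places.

λ̂_MAP = 2.333

Σxᵢ = 2+4+4+0+8 = 18, with n = 5.
Posterior ∝ λ^3e^(−4λ) · λ^18e^(−5λ) = λ^21e^(−9λ), i.e. Gamma(shape=22, rate=9).
The mode of a Gamma(a, b) with a ≥ 1 (shape–rate) is (a−1)/b = 21/9 ≈ 2.333.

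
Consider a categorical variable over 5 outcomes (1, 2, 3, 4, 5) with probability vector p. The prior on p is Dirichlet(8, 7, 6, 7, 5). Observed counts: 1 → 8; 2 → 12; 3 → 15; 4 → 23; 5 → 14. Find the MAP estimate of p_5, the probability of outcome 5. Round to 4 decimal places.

MAP estimate: 0.1800

The posterior is Dirichlet(αᵢ + nᵢ) = Dirichlet(16, 19, 21, 30, 19).
For a Dirichlet(a₁,…,a_K) with all aᵢ > 1, the mode has j-th component (aⱼ − 1)/(Σaᵢ − K).
Here Σaᵢ = 105 and K = 5, so p_5 = (19 − 1)/(105 − 5) = 18/100 ≈ 0.1800.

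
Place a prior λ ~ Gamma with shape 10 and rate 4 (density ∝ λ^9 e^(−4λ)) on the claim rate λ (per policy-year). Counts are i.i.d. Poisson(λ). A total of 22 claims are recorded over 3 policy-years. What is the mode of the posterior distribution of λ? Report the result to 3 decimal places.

λ̂_MAP = 4.429

Σxᵢ = 22, n = 3.
Posterior ∝ λ^9e^(−4λ) · λ^22e^(−3λ) = λ^31e^(−7λ), i.e. Gamma(shape=32, rate=7).
The mode of a Gamma(a, b) with a ≥ 1 (shape–rate) is (a−1)/b = 31/7 ≈ 4.429.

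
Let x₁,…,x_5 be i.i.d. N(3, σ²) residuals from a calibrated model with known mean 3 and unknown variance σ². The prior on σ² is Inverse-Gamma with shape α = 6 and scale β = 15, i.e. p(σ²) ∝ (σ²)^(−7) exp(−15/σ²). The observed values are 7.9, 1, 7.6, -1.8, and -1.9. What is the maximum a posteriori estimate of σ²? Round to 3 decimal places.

σ̂²_MAP = 6.643

Sum of squared deviations about the known mean: SS = (7.9−3)² + (1−3)² + (7.6−3)² + (-1.8−3)² + (-1.9−3)² = 96.22.
The Normal likelihood contributes (σ²)^(−n/2) exp(−SS/(2σ²)), so the posterior is Inverse-Gamma(α + n/2, β + SS/2) = Inverse-Gamma(8.5, 63.11).
The mode of Inverse-Gamma(a, b) is b/(a+1) = 63.11/9.5 ≈ 6.643.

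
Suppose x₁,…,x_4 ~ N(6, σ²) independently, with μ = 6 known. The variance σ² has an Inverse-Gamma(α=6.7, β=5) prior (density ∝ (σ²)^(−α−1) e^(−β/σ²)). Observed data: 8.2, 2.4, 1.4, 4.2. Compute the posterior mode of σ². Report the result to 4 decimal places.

σ̂²_MAP = 2.6907

Sum of squared deviations about the known mean: SS = (8.2−6)² + (2.4−6)² + (1.4−6)² + (4.2−6)² = 42.2.
The Normal likelihood contributes (σ²)^(−n/2) exp(−SS/(2σ²)), so the posterior is Inverse-Gamma(α + n/2, β + SS/2) = Inverse-Gamma(8.7, 26.1).
The mode of Inverse-Gamma(a, b) is b/(a+1) = 26.1/9.7 ≈ 2.6907.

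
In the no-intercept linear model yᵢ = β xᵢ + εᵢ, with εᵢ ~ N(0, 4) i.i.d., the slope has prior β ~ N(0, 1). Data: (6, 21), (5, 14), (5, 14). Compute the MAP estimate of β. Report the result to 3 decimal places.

β̂_MAP = 2.956

log p(β | y) = −Σ(yᵢ − βxᵢ)²/(2·4) − β²/(2·1) + const.
Setting the derivative to zero: Σxᵢ(yᵢ − βxᵢ)/4 − β/1 = 0, so β = Σxᵢyᵢ / (Σxᵢ² + σ²/τ²).
Σxᵢyᵢ = 6·21 + 5·14 + 5·14 = 266; Σxᵢ² = 86; σ²/τ² = 4.
β̂_MAP = 266 / (86 + 4) = 266/90 ≈ 2.956.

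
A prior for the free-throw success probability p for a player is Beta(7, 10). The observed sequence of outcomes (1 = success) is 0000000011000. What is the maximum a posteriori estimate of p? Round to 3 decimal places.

p̂_MAP = 0.286

Prior: Beta(7, 10).
Data: 2 successes in 13 trials (from the sequence). The binomial likelihood contributes p^2(1−p)^11, so the posterior is Beta(7+2, 10+11) = Beta(9, 21).
For Beta(a, b) with a, b > 1 the mode is (a−1)/(a+b−2) = 8/28 ≈ 0.286.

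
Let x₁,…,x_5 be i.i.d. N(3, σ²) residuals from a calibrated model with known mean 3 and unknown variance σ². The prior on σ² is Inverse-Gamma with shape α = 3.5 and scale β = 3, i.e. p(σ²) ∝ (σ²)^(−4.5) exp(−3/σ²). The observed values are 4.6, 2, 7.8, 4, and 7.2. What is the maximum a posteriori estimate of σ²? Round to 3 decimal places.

σ̂²_MAP = 3.660

Sum of squared deviations about the known mean: SS = (4.6−3)² + (2−3)² + (7.8−3)² + (4−3)² + (7.2−3)² = 45.24.
The Normal likelihood contributes (σ²)^(−n/2) exp(−SS/(2σ²)), so the posterior is Inverse-Gamma(α + n/2, β + SS/2) = Inverse-Gamma(6, 25.62).
The mode of Inverse-Gamma(a, b) is b/(a+1) = 25.62/7 ≈ 3.660.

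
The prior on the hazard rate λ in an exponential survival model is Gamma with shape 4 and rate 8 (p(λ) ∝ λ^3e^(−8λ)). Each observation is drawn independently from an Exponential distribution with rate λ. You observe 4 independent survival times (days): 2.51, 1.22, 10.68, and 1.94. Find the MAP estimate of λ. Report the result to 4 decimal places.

λ̂_MAP = 0.2875

The Exponential(rate=λ) likelihood is ∝ λ^n e^(−λΣtᵢ). Here n = 4 and Σtᵢ = 2.51 + 1.22 + 10.68 + 1.94 = 16.35.
Posterior ∝ λ^3e^(−8λ) · λ^4e^(−16.35λ) = λ^7e^(−24.35λ), i.e. Gamma(8, 24.35).
Mode = (a−1)/b = 7/24.35 ≈ 0.2875.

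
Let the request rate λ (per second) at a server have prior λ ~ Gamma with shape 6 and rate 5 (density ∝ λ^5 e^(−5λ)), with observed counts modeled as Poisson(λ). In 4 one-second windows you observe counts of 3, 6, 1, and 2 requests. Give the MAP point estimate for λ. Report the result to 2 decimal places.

λ̂_MAP = 1.89

Σxᵢ = 3+6+1+2 = 12, with n = 4.
Posterior ∝ λ^5e^(−5λ) · λ^12e^(−4λ) = λ^17e^(−9λ), i.e. Gamma(shape=18, rate=9).
The mode of a Gamma(a, b) with a ≥ 1 (shape–rate) is (a−1)/b = 17/9 ≈ 1.89.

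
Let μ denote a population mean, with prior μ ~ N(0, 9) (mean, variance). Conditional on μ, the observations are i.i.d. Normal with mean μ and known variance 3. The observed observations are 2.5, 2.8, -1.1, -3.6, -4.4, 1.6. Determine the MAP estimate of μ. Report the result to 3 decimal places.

μ̂_MAP = -0.347

n = 6; x̄ = (2.5 + 2.8 + (-1.1) + (-3.6) + (-4.4) + 1.6)/6 = -2.2/6 = -11/30 ≈ -0.3667.
For a Normal prior and Normal likelihood with known variance, the posterior is Normal; its mode equals its mean, the precision-weighted average.
Prior precision 1/σ₀² = 1/9; data precision n/σ² = 6/3 = 2.
μ̂ = ((1/9)·0 + 2·(-11/30)) / (1/9 + 2) = (-11/15)/(19/9) = -33/95 ≈ -0.347.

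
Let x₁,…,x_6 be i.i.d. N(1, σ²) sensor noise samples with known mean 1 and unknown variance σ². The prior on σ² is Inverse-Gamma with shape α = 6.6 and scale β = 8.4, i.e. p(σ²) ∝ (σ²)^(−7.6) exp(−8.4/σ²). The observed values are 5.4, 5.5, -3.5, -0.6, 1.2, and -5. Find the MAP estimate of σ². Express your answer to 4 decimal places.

Sum of squared deviations about the known mean: SS = (5.4−1)² + (5.5−1)² + (-3.5−1)² + (-0.6−1)² + (1.2−1)² + (-5−1)² = 98.46.
The Normal likelihood contributes (σ²)^(−n/2) exp(−SS/(2σ²)), so the posterior is Inverse-Gamma(α + n/2, β + SS/2) = Inverse-Gamma(9.6, 57.63).
The mode of Inverse-Gamma(a, b) is b/(a+1) = 57.63/10.6 ≈ 5.4368.

σ̂²_MAP = 5.4368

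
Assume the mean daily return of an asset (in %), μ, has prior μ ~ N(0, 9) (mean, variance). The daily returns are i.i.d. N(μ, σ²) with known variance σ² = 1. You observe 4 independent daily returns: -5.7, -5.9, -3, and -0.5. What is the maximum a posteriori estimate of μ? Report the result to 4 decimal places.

μ̂_MAP = -3.6730

n = 4; x̄ = ((-5.7) + (-5.9) + (-3) + (-0.5))/4 = -15.1/4 = -3.775.
For a Normal prior and Normal likelihood with known variance, the posterior is Normal; its mode equals its mean, the precision-weighted average.
Prior precision 1/σ₀² = 1/9; data precision n/σ² = 4/1 = 4.
μ̂ = ((1/9)·0 + 4·(-3.775)) / (1/9 + 4) = (-15.1)/(37/9) = -1359/370 ≈ -3.6730.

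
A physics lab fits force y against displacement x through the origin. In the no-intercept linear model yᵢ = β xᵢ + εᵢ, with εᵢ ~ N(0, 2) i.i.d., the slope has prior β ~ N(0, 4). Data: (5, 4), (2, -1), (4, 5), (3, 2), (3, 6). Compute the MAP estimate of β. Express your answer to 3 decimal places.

log p(β | y) = −Σ(yᵢ − βxᵢ)²/(2·2) − β²/(2·4) + const.
Setting the derivative to zero: Σxᵢ(yᵢ − βxᵢ)/2 − β/4 = 0, so β = Σxᵢyᵢ / (Σxᵢ² + σ²/τ²).
Σxᵢyᵢ = 5·4 + 2·(-1) + 4·5 + 3·2 + 3·6 = 62; Σxᵢ² = 63; σ²/τ² = 0.5.
β̂_MAP = 62 / (63 + 0.5) = 62/63.5 ≈ 0.976.

β̂_MAP = 0.976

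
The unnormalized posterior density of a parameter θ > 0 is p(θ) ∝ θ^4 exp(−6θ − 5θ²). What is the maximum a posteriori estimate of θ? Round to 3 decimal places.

ℓ'(θ) = 4/θ − 6 − 10θ. Setting this to zero and multiplying by θ: 10θ² + 6θ − 4 = 0.
θ = (−6 + √(6² + 4·10·4)) / (2·10) = (−6 + √196) / 20 = (−6 + 14)/20 = 2/5.
ℓ''(θ) = −4/θ² − 10 < 0, confirming a maximum.

θ̂_MAP = 0.400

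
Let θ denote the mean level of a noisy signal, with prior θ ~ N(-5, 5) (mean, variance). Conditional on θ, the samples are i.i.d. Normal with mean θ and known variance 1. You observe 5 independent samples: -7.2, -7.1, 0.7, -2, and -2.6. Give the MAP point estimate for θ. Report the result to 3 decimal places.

n = 5; x̄ = ((-7.2) + (-7.1) + 0.7 + (-2) + (-2.6))/5 = -18.2/5 = -3.64.
For a Normal prior and Normal likelihood with known variance, the posterior is Normal; its mode equals its mean, the precision-weighted average.
Prior precision 1/σ₀² = 1/5 = 0.2; data precision n/σ² = 5/1 = 5.
θ̂ = (0.2·(-5) + 5·(-3.64)) / (0.2 + 5) = (-19.2)/5.2 = -48/13 ≈ -3.692.

θ̂_MAP = -3.692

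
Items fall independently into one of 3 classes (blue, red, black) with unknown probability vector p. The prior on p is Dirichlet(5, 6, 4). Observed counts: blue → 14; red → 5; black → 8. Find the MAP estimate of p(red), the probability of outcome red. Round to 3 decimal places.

MAP estimate of p(red) = 0.256

The posterior is Dirichlet(αᵢ + nᵢ) = Dirichlet(19, 11, 12).
For a Dirichlet(a₁,…,a_K) with all aᵢ > 1, the mode has j-th component (aⱼ − 1)/(Σaᵢ − K).
Here Σaᵢ = 42 and K = 3, so p(red) = (11 − 1)/(42 − 3) = 10/39 ≈ 0.256.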